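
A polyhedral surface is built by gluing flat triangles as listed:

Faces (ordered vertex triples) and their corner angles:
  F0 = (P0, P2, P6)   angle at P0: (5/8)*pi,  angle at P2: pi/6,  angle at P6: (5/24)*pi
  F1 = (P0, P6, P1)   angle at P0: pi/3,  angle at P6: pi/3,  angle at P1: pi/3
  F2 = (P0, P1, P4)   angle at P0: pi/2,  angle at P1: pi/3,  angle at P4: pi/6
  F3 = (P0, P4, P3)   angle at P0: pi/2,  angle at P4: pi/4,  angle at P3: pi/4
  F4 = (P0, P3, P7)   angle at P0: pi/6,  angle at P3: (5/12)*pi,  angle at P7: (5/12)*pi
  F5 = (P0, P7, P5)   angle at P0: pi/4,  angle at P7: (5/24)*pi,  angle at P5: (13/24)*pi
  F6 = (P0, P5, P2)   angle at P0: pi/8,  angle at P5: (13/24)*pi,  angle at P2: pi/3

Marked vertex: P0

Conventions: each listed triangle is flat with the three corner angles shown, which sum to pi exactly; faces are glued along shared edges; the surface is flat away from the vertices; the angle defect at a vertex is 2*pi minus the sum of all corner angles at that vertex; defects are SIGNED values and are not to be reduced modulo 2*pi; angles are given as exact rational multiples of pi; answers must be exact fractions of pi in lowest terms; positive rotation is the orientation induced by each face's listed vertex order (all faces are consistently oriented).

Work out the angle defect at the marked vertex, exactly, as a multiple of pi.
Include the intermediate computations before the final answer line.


Sum of corner angles at P0: (5/2)*pi
defect = 2*pi - (5/2)*pi

Answer: defect(P0) = -pi/2


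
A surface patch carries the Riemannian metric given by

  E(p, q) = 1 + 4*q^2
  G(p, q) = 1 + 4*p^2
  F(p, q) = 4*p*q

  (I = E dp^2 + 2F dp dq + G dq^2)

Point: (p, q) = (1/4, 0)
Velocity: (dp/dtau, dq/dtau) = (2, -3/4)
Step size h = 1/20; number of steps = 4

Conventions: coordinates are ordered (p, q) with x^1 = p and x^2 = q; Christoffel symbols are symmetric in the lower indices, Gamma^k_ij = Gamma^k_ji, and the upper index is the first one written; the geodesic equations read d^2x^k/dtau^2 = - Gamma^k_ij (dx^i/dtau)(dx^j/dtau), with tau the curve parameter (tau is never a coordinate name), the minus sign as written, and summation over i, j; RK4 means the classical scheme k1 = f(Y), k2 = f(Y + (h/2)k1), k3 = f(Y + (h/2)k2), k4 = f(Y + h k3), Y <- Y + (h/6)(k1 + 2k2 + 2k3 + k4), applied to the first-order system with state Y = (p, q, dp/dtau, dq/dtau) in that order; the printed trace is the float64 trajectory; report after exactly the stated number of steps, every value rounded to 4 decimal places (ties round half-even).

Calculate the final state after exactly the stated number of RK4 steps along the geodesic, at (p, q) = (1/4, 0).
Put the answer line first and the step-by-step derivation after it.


Answer: p = 0.6458, q = -0.1062, dp/dtau = 1.9540, dq/dtau = -0.3536

f(Y) = (dp/dtau, dq/dtau, -Gamma^p_ij Y'^i Y'^j, -Gamma^q_ij Y'^i Y'^j) with the Gammas evaluated at the stage position; h = 0.050000; intermediate values shown to 6 dp
step 0: p = 0.2500, q = 0.0000, dp/dtau = 2.0000, dq/dtau = -0.7500
step 1:
  k1: at (p, q) = (0.250000, 0.000000), (dp/dtau, dq/dtau) = (2.000000, -0.750000); Gamma_ppp = 0.000000, Gamma_ppq = 0.000000, Gamma_pqq = 0.000000, Gamma_qpp = 0.000000, Gamma_qpq = 0.800000, Gamma_qqq = 0.000000; k1 = (2.000000, -0.750000, 0.000000, 2.400000)
  k2: at (p, q) = (0.300000, -0.018750), (dp/dtau, dq/dtau) = (2.000000, -0.690000); Gamma_ppp = 0.000000, Gamma_ppq = -0.055090, Gamma_pqq = 0.000000, Gamma_qpp = 0.000000, Gamma_qpq = 0.881442, Gamma_qqq = 0.000000; k2 = (2.000000, -0.690000, -0.152049, 2.432779)
  k3: at (p, q) = (0.300000, -0.017250), (dp/dtau, dq/dtau) = (1.996199, -0.689181); Gamma_ppp = 0.000000, Gamma_ppq = -0.050691, Gamma_pqq = 0.000000, Gamma_qpp = 0.000000, Gamma_qpq = 0.881581, Gamma_qqq = 0.000000; k3 = (1.996199, -0.689181, -0.139475, 2.425656)
  k4: at (p, q) = (0.349810, -0.034459), (dp/dtau, dq/dtau) = (1.993026, -0.628717); Gamma_ppp = 0.000000, Gamma_ppq = -0.092246, Gamma_pqq = 0.000000, Gamma_qpp = 0.000000, Gamma_qpq = 0.936436, Gamma_qqq = 0.000000; k4 = (1.993026, -0.628717, -0.231179, 2.346803)
  Y <- Y + (h/6)(k1 + 2k2 + 2k3 + k4): p = 0.3499, q = -0.0345, dp/dtau = 1.9932, dq/dtau = -0.6295
step 2:
  k1: at (p, q) = (0.349879, -0.034476), (dp/dtau, dq/dtau) = (1.993215, -0.629469); Gamma_ppp = 0.000000, Gamma_ppq = -0.092279, Gamma_pqq = 0.000000, Gamma_qpp = 0.000000, Gamma_qpq = 0.936497, Gamma_qqq = 0.000000; k1 = (1.993215, -0.629469, -0.231558, 2.349985)
  k2: at (p, q) = (0.399709, -0.050212), (dp/dtau, dq/dtau) = (1.987426, -0.570720); Gamma_ppp = 0.000000, Gamma_ppq = -0.121789, Gamma_pqq = 0.000000, Gamma_qpp = 0.000000, Gamma_qpq = 0.969488, Gamma_qqq = 0.000000; k2 = (1.987426, -0.570720, -0.276283, 2.199310)
  k3: at (p, q) = (0.399564, -0.048744), (dp/dtau, dq/dtau) = (1.986308, -0.574487); Gamma_ppp = 0.000000, Gamma_ppq = -0.118302, Gamma_pqq = 0.000000, Gamma_qpp = 0.000000, Gamma_qpq = 0.969751, Gamma_qqq = 0.000000; k3 = (1.986308, -0.574487, -0.269990, 2.213180)
  k4: at (p, q) = (0.449194, -0.063200), (dp/dtau, dq/dtau) = (1.979715, -0.518810); Gamma_ppp = 0.000000, Gamma_ppq = -0.138667, Gamma_pqq = 0.000000, Gamma_qpp = 0.000000, Gamma_qpq = 0.985573, Gamma_qqq = 0.000000; k4 = (1.979715, -0.518810, -0.284848, 2.024557)
  Y <- Y + (h/6)(k1 + 2k2 + 2k3 + k4): p = 0.4492, q = -0.0631, dp/dtau = 1.9798, dq/dtau = -0.5195
step 3:
  k1: at (p, q) = (0.449215, -0.063131), (dp/dtau, dq/dtau) = (1.979807, -0.519473); Gamma_ppp = 0.000000, Gamma_ppq = -0.138513, Gamma_pqq = 0.000000, Gamma_qpp = 0.000000, Gamma_qpq = 0.985597, Gamma_qqq = 0.000000; k1 = (1.979807, -0.519473, -0.284909, 2.027288)
  k2: at (p, q) = (0.498710, -0.076118), (dp/dtau, dq/dtau) = (1.972684, -0.468791); Gamma_ppp = 0.000000, Gamma_ppq = -0.150877, Gamma_pqq = 0.000000, Gamma_qpp = 0.000000, Gamma_qpq = 0.988512, Gamma_qqq = 0.000000; k2 = (1.972684, -0.468791, -0.279055, 1.828307)
  k3: at (p, q) = (0.498532, -0.074851), (dp/dtau, dq/dtau) = (1.972830, -0.473766); Gamma_ppp = 0.000000, Gamma_ppq = -0.148474, Gamma_pqq = 0.000000, Gamma_qpp = 0.000000, Gamma_qpq = 0.988882, Gamma_qqq = 0.000000; k3 = (1.972830, -0.473766, -0.277545, 1.848536)
  k4: at (p, q) = (0.547857, -0.086820), (dp/dtau, dq/dtau) = (1.965930, -0.427047); Gamma_ppp = 0.000000, Gamma_ppq = -0.155679, Gamma_pqq = 0.000000, Gamma_qpp = 0.000000, Gamma_qpq = 0.982377, Gamma_qqq = 0.000000; k4 = (1.965930, -0.427047, -0.261398, 1.649497)
  Y <- Y + (h/6)(k1 + 2k2 + 2k3 + k4): p = 0.5479, q = -0.0867, dp/dtau = 1.9660, dq/dtau = -0.4276
step 4:
  k1: at (p, q) = (0.547855, -0.086728), (dp/dtau, dq/dtau) = (1.965978, -0.427553); Gamma_ppp = 0.000000, Gamma_ppq = -0.155520, Gamma_pqq = 0.000000, Gamma_qpp = 0.000000, Gamma_qpq = 0.982405, Gamma_qqq = 0.000000; k1 = (1.965978, -0.427553, -0.261448, 1.651540)
  k2: at (p, q) = (0.597004, -0.097417), (dp/dtau, dq/dtau) = (1.959441, -0.386264); Gamma_ppp = 0.000000, Gamma_ppq = -0.158169, Gamma_pqq = 0.000000, Gamma_qpp = 0.000000, Gamma_qpq = 0.969313, Gamma_qqq = 0.000000; k2 = (1.959441, -0.386264, -0.239425, 1.467274)
  k3: at (p, q) = (0.596841, -0.096385), (dp/dtau, dq/dtau) = (1.959992, -0.390871); Gamma_ppp = 0.000000, Gamma_ppq = -0.156594, Gamma_pqq = 0.000000, Gamma_qpp = 0.000000, Gamma_qpq = 0.969670, Gamma_qqq = 0.000000; k3 = (1.959992, -0.390871, -0.239934, 1.485736)
  k4: at (p, q) = (0.645854, -0.106272), (dp/dtau, dq/dtau) = (1.953981, -0.353266); Gamma_ppp = 0.000000, Gamma_ppq = -0.156646, Gamma_pqq = 0.000000, Gamma_qpp = 0.000000, Gamma_qpq = 0.951996, Gamma_qqq = 0.000000; k4 = (1.953981, -0.353266, -0.216257, 1.314277)
  Y <- Y + (h/6)(k1 + 2k2 + 2k3 + k4): p = 0.6458, q = -0.1062, dp/dtau = 1.9540, dq/dtau = -0.3536


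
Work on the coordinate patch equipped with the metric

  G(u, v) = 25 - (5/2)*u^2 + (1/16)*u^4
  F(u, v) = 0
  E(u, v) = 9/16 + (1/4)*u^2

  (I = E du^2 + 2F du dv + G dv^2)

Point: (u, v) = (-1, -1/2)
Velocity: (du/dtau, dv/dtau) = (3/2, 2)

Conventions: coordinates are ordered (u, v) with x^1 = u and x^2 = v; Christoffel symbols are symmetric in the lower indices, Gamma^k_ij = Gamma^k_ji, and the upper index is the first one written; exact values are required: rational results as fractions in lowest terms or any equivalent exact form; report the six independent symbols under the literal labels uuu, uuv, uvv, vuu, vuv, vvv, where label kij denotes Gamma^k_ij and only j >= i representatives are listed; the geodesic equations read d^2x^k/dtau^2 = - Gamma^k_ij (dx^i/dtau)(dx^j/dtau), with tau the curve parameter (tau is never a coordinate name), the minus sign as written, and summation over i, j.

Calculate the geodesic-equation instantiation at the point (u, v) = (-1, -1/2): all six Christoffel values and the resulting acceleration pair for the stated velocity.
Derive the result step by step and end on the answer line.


E = 13/16, F = 0, G = 361/16 at the point
E_u = -1/2, E_v = 0, F_u = 0, F_v = 0, G_u = 19/4, G_v = 0
EG - F^2 = 4693/256;  g^inv = (256/4693) * [[361/16, 0], [0, 13/16]]
first-kind symbols [ij,l] = (1/2)(d_i g_jl + d_j g_il - d_l g_ij): [uu,u] = E_u/2 = -1/4, [uu,v] = F_u - E_v/2 = 0, [uv,u] = E_v/2 = 0, [uv,v] = G_u/2 = 19/8, [vv,u] = F_v - G_u/2 = -19/8, [vv,v] = G_v/2 = 0
Gamma^u_ij = (G*[ij,u] - F*[ij,v])/(EG - F^2), Gamma^v_ij = (E*[ij,v] - F*[ij,u])/(EG - F^2)
Gamma_uuu = -4/13, Gamma_uuv = 0, Gamma_uvv = -38/13, Gamma_vuu = 0, Gamma_vuv = 2/19, Gamma_vvv = 0
d^2u/dtau^2 = -(Gamma_uuu*(3/2)^2 + 2*Gamma_uuv*(3/2)*(2) + Gamma_uvv*(2)^2) = 161/13
d^2v/dtau^2 = -(Gamma_vuu*(3/2)^2 + 2*Gamma_vuv*(3/2)*(2) + Gamma_vvv*(2)^2) = -12/19

Answer: Gamma_uuu = -4/13, Gamma_uuv = 0, Gamma_uvv = -38/13, Gamma_vuu = 0, Gamma_vuv = 2/19, Gamma_vvv = 0; accelerations (d^2u/dtau^2, d^2v/dtau^2) = (161/13, -12/19)


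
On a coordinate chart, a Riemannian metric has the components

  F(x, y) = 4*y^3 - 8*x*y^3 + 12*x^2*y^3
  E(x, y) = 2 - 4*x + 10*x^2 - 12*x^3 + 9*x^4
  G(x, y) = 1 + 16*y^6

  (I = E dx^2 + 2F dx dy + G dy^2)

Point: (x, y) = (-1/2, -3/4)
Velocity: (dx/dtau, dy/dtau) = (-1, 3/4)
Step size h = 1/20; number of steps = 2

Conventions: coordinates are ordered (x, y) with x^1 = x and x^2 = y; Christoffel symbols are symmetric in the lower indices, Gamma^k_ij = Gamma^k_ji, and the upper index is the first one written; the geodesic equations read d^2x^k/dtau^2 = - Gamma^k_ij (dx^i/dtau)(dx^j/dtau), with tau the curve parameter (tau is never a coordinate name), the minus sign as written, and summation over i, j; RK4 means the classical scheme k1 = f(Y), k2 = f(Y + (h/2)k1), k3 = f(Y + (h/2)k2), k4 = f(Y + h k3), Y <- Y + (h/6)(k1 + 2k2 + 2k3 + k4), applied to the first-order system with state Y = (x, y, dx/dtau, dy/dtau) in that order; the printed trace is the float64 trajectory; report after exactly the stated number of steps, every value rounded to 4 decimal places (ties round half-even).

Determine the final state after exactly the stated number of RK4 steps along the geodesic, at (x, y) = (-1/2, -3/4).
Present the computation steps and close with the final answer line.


f(Y) = (dx/dtau, dy/dtau, -Gamma^x_ij Y'^i Y'^j, -Gamma^y_ij Y'^i Y'^j) with the Gammas evaluated at the stage position; h = 0.050000; intermediate values shown to 6 dp
step 0: x = -0.5000, y = -0.7500, dx/dtau = -1.0000, dy/dtau = 0.7500
step 1:
  k1: at (x, y) = (-0.500000, -0.750000), (dx/dtau, dy/dtau) = (-1.000000, 0.750000); Gamma_xxx = -1.205067, Gamma_xxy = 0.000000, Gamma_xyy = 1.626840, Gamma_yxx = 0.739473, Gamma_yxy = 0.000000, Gamma_yyy = -0.998288; k1 = (-1.000000, 0.750000, 0.289969, -0.177936)
  k2: at (x, y) = (-0.525000, -0.731250), (dx/dtau, dy/dtau) = (-0.992751, 0.745552); Gamma_xxx = -1.263860, Gamma_xxy = 0.000000, Gamma_xyy = 1.574725, Gamma_yxx = 0.687125, Gamma_yxy = 0.000000, Gamma_yyy = -0.856133; k2 = (-0.992751, 0.745552, 0.370296, -0.201319)
  k3: at (x, y) = (-0.524819, -0.731361), (dx/dtau, dy/dtau) = (-0.990743, 0.744967); Gamma_xxx = -1.263521, Gamma_xxy = 0.000000, Gamma_xyy = 1.575115, Gamma_yxx = 0.687477, Gamma_yxy = 0.000000, Gamma_yyy = -0.857014; k3 = (-0.990743, 0.744967, 0.366085, -0.199186)
  k4: at (x, y) = (-0.549537, -0.712752), (dx/dtau, dy/dtau) = (-0.981696, 0.740041); Gamma_xxx = -1.312529, Gamma_xxy = 0.000000, Gamma_xyy = 1.510492, Gamma_yxx = 0.632605, Gamma_yxy = 0.000000, Gamma_yyy = -0.728017; k4 = (-0.981696, 0.740041, 0.437683, -0.210952)
  Y <- Y + (h/6)(k1 + 2k2 + 2k3 + k4): x = -0.5496, y = -0.7127, dx/dtau = -0.9817, dy/dtau = 0.7401
step 2:
  k1: at (x, y) = (-0.549572, -0.712741), (dx/dtau, dy/dtau) = (-0.981663, 0.740084); Gamma_xxx = -1.312562, Gamma_xxy = 0.000000, Gamma_xyy = 1.510425, Gamma_yxx = 0.632553, Gamma_yxy = 0.000000, Gamma_yyy = -0.727907; k1 = (-0.981663, 0.740084, 0.437570, -0.210875)
  k2: at (x, y) = (-0.574114, -0.694239), (dx/dtau, dy/dtau) = (-0.970724, 0.734812); Gamma_xxx = -1.352098, Gamma_xxy = 0.000000, Gamma_xyy = 1.436265, Gamma_yxx = 0.576865, Gamma_yxy = 0.000000, Gamma_yyy = -0.612774; k2 = (-0.970724, 0.734812, 0.498578, -0.212716)
  k3: at (x, y) = (-0.573840, -0.694371), (dx/dtau, dy/dtau) = (-0.969199, 0.734766); Gamma_xxx = -1.351830, Gamma_xxy = 0.000000, Gamma_xyy = 1.436959, Gamma_yxx = 0.577353, Gamma_yxy = 0.000000, Gamma_yyy = -0.613710; k3 = (-0.969199, 0.734766, 0.494049, -0.211003)
  k4: at (x, y) = (-0.598032, -0.676003), (dx/dtau, dy/dtau) = (-0.956961, 0.729534); Gamma_xxx = -1.382538, Gamma_xxy = 0.000000, Gamma_xyy = 1.356699, Gamma_yxx = 0.522599, Gamma_yxy = 0.000000, Gamma_yyy = -0.512832; k4 = (-0.956961, 0.729534, 0.544030, -0.205643)
  Y <- Y + (h/6)(k1 + 2k2 + 2k3 + k4): x = -0.5981, y = -0.6760, dx/dtau = -0.9569, dy/dtau = 0.7296

Answer: x = -0.5981, y = -0.6760, dx/dtau = -0.9569, dy/dtau = 0.7296


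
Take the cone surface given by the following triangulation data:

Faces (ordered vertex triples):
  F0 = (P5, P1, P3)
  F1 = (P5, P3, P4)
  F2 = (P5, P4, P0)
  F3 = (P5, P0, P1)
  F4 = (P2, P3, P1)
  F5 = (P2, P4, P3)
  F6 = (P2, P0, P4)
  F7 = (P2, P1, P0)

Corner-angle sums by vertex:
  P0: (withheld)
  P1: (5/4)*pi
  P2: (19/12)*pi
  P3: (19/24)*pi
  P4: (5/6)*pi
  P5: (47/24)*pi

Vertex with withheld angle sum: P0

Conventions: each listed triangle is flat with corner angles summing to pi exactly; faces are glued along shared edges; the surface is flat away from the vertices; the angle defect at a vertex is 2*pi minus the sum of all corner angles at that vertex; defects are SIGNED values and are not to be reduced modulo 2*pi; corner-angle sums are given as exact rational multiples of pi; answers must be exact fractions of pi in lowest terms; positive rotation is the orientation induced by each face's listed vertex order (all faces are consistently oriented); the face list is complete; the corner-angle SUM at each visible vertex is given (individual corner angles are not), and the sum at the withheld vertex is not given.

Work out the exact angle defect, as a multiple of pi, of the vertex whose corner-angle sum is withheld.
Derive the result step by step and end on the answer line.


V = 6, E = 12, F = 8; chi = V - E + F = 2
Gauss-Bonnet: total defect = 2*pi*chi = 4*pi; visible defects sum to (43/12)*pi

Answer: defect(P0) = (5/12)*pi


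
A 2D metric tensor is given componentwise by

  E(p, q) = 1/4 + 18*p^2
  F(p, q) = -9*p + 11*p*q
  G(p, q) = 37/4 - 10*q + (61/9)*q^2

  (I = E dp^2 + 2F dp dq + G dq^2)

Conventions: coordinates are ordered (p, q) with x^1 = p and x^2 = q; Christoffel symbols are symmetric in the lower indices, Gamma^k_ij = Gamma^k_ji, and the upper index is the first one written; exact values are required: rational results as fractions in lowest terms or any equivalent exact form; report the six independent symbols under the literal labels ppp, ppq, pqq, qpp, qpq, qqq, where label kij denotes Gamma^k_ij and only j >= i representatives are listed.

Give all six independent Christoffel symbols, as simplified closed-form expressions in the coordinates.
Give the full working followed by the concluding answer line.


E = 1/4 + 18*p^2; F = -9*p + 11*p*q; G = 37/4 - 10*q + (61/9)*q^2
Gamma^k_ij = (1/2) g^{kl} (d_i g_jl + d_j g_il - d_l g_ij), with g^inv = (1/(EG-F^2)) [[G, -F], [-F, E]]
first partials: E_p = 36*p, E_q = 0, F_p = -9 + 11*q, F_q = 11*p, G_p = 0, G_q = -10 + (122/9)*q
D = EG - F^2 = 37/16 - (5/2)*q + (61/36)*q^2 + (171/2)*p^2 + 18*p^2*q + p^2*q^2
expanded: Gamma^p_pp = (G E_p - 2F F_p + F E_q)/(2D), Gamma^p_pq = (G E_q - F G_p)/(2D), Gamma^p_qq = (2G F_q - G G_p - F G_q)/(2D), Gamma^q_pp = (2E F_p - E E_q - F E_p)/(2D), Gamma^q_pq = (E G_p - F E_q)/(2D), Gamma^q_qq = (E G_q - 2F F_q + F G_p)/(2D); substitute and cancel common factors

Answer: Gamma_ppp = (144*p*q^2 + 2592*p*q + 12312*p)/(144*p^2*q^2 + 2592*p^2*q + 12312*p^2 + 244*q^2 - 360*q + 333), Gamma_ppq = 0, Gamma_pqq = (864*p*q + 8172*p)/(144*p^2*q^2 + 2592*p^2*q + 12312*p^2 + 244*q^2 - 360*q + 333), Gamma_qpp = (396*q - 324)/(144*p^2*q^2 + 2592*p^2*q + 12312*p^2 + 244*q^2 - 360*q + 333), Gamma_qpq = 0, Gamma_qqq = (144*p^2*q + 1296*p^2 + 244*q - 180)/(144*p^2*q^2 + 2592*p^2*q + 12312*p^2 + 244*q^2 - 360*q + 333)


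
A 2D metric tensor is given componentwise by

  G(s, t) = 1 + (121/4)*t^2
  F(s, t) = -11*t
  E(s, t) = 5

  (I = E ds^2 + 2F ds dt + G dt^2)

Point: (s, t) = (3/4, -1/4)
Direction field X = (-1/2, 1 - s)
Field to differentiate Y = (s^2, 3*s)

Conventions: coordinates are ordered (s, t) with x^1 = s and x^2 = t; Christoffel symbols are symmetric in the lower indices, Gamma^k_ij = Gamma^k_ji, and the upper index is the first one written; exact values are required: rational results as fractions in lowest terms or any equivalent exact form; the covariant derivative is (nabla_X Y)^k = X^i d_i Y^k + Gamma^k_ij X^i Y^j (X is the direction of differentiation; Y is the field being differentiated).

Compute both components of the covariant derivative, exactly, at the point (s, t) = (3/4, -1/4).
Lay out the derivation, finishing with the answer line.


E = 5, F = 11/4, G = 185/64 at the point
E_s = 0, E_t = 0, F_s = 0, F_t = -11, G_s = 0, G_t = -121/8
EG - F^2 = 441/64;  g^inv = (64/441) * [[185/64, -11/4], [-11/4, 5]]
first-kind symbols [ij,l] = (1/2)(d_i g_jl + d_j g_il - d_l g_ij): [ss,s] = E_s/2 = 0, [ss,t] = F_s - E_t/2 = 0, [st,s] = E_t/2 = 0, [st,t] = G_s/2 = 0, [tt,s] = F_t - G_s/2 = -11, [tt,t] = G_t/2 = -121/16
Gamma^s_ij = (G*[ij,s] - F*[ij,t])/(EG - F^2), Gamma^t_ij = (E*[ij,t] - F*[ij,s])/(EG - F^2)
Gamma_sss = 0, Gamma_sst = 0, Gamma_stt = -704/441, Gamma_tss = 0, Gamma_tst = 0, Gamma_ttt = -484/441
X = (-1/2, 1/4), Y = (9/16, 9/4) at the point

Answer: (nabla_X Y)^s = -323/196, (nabla_X Y)^t = -415/196


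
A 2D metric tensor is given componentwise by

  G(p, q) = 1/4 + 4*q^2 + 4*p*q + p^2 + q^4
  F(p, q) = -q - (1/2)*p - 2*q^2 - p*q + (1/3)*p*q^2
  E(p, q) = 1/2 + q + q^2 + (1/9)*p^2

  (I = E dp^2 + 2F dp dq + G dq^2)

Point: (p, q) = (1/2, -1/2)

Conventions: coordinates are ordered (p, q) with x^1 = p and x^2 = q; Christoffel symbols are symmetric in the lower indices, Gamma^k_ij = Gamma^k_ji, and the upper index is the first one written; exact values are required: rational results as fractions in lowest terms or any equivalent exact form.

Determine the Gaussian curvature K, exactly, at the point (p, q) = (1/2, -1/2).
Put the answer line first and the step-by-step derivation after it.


Answer: K = -146880/7921

E = 5/18, F = 1/24, G = 9/16, EG - F^2 = 89/576 at the point
E_p = 1/9, E_q = 0, F_p = 1/12, F_q = 1/3, G_p = -1, G_q = -5/2
E_qq = 2, F_pq = -4/3, G_pp = 2
Using the Brioschi determinant formula for K from the metric derivatives:
M1 = [[-E_qq/2 + F_pq - G_pp/2, E_p/2, F_p - E_q/2], [F_q - G_p/2, E, F], [G_q/2, F, G]] = [[-10/3, 1/18, 1/12], [5/6, 5/18, 1/24], [-5/4, 1/24, 9/16]]; det M1 = -295/576
M2 = [[0, E_q/2, G_p/2], [E_q/2, E, F], [G_p/2, F, G]] = [[0, 0, -1/2], [0, 5/18, 1/24], [-1/2, 1/24, 9/16]]; det M2 = -5/72
det M1 - det M2 = -85/192; K = -85/192 / (89/576)^2 = -146880/7921


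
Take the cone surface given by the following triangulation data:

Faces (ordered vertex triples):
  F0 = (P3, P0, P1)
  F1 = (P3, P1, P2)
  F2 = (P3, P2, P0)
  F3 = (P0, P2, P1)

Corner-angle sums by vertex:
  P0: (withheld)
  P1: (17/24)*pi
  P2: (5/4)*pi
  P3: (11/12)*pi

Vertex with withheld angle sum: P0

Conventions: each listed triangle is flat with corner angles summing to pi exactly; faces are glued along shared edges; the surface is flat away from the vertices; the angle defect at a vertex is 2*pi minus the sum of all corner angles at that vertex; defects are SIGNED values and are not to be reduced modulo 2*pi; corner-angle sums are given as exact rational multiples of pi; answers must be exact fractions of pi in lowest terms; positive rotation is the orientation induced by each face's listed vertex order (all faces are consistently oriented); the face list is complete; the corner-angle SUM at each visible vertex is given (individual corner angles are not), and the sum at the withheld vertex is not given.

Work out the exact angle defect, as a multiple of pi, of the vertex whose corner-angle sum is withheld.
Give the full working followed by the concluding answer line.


V = 4, E = 6, F = 4; chi = V - E + F = 2
Gauss-Bonnet: total defect = 2*pi*chi = 4*pi; visible defects sum to (25/8)*pi

Answer: defect(P0) = (7/8)*pi


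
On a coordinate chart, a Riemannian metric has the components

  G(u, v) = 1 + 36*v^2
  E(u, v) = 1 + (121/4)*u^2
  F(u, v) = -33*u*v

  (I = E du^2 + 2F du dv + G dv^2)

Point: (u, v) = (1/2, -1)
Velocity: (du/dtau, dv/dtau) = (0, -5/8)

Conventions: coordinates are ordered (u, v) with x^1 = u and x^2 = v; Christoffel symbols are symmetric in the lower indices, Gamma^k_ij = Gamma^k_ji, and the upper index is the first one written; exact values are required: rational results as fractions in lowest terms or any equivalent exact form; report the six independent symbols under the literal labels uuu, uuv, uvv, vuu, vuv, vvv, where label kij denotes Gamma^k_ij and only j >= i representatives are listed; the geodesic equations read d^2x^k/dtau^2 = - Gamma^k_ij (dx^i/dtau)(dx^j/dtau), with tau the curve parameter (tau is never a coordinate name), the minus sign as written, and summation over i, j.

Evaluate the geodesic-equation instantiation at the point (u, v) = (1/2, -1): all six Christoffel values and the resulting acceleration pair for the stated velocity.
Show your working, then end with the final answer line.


E = 137/16, F = 33/2, G = 37 at the point
E_u = 121/4, E_v = 0, F_u = 33, F_v = -33/2, G_u = 0, G_v = -72
EG - F^2 = 713/16;  g^inv = (16/713) * [[37, -33/2], [-33/2, 137/16]]
first-kind symbols [ij,l] = (1/2)(d_i g_jl + d_j g_il - d_l g_ij): [uu,u] = E_u/2 = 121/8, [uu,v] = F_u - E_v/2 = 33, [uv,u] = E_v/2 = 0, [uv,v] = G_u/2 = 0, [vv,u] = F_v - G_u/2 = -33/2, [vv,v] = G_v/2 = -36
Gamma^u_ij = (G*[ij,u] - F*[ij,v])/(EG - F^2), Gamma^v_ij = (E*[ij,v] - F*[ij,u])/(EG - F^2)
Gamma_uuu = 242/713, Gamma_uuv = 0, Gamma_uvv = -264/713, Gamma_vuu = 528/713, Gamma_vuv = 0, Gamma_vvv = -576/713
d^2u/dtau^2 = -(Gamma_uuu*(0)^2 + 2*Gamma_uuv*(0)*(-5/8) + Gamma_uvv*(-5/8)^2) = 825/5704
d^2v/dtau^2 = -(Gamma_vuu*(0)^2 + 2*Gamma_vuv*(0)*(-5/8) + Gamma_vvv*(-5/8)^2) = 225/713

Answer: Gamma_uuu = 242/713, Gamma_uuv = 0, Gamma_uvv = -264/713, Gamma_vuu = 528/713, Gamma_vuv = 0, Gamma_vvv = -576/713; accelerations (d^2u/dtau^2, d^2v/dtau^2) = (825/5704, 225/713)


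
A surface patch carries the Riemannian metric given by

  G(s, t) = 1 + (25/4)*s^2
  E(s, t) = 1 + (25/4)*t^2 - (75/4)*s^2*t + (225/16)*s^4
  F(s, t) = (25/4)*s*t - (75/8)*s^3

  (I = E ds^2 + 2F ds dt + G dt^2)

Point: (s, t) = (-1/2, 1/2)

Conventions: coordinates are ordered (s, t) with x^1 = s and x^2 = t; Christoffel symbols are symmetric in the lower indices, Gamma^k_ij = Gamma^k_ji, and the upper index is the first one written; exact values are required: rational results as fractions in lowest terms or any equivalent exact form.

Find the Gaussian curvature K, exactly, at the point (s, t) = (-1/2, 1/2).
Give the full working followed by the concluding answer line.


E = 281/256, F = -25/64, G = 41/16, EG - F^2 = 681/256 at the point
E_s = 75/32, E_t = 25/16, F_s = -125/32, F_t = -25/8, G_s = -25/4, G_t = 0
E_tt = 25/2, F_st = 25/4, G_ss = 25/2
By Brioschi, K is (det M1 - det M2) divided by (EG - F^2) squared.
M1 = [[-E_tt/2 + F_st - G_ss/2, E_s/2, F_s - E_t/2], [F_t - G_s/2, E, F], [G_t/2, F, G]] = [[-25/4, 75/64, -75/16], [0, 281/256, -25/64], [0, -25/64, 41/16]]; det M1 = -17025/1024
M2 = [[0, E_t/2, G_s/2], [E_t/2, E, F], [G_s/2, F, G]] = [[0, 25/32, -25/8], [25/32, 281/256, -25/64], [-25/8, -25/64, 41/16]]; det M2 = -10625/1024
det M1 - det M2 = -25/4; K = -25/4 / (681/256)^2 = -409600/463761

Answer: K = -409600/463761


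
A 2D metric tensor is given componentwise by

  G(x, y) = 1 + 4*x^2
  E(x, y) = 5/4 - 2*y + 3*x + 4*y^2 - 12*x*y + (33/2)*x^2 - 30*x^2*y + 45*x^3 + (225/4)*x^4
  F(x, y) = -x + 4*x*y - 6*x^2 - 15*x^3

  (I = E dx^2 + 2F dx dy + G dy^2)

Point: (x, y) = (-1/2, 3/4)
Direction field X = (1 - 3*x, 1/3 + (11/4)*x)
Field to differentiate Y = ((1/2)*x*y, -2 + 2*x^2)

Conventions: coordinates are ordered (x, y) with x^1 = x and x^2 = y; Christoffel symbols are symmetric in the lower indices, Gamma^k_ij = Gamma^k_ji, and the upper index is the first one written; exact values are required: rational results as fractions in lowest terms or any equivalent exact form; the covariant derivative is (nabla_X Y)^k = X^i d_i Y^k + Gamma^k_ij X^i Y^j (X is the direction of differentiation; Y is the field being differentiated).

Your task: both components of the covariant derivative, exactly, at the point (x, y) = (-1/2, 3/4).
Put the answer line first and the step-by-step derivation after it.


Answer: (nabla_X Y)^x = -5935/4896, (nabla_X Y)^y = -175/153

E = 89/64, F = -5/8, G = 2 at the point
E_x = 45/8, E_y = 5/2, F_x = -13/4, F_y = -2, G_x = -4, G_y = 0
EG - F^2 = 153/64;  g^inv = (64/153) * [[2, 5/8], [5/8, 89/64]]
first-kind symbols [ij,l] = (1/2)(d_i g_jl + d_j g_il - d_l g_ij): [xx,x] = E_x/2 = 45/16, [xx,y] = F_x - E_y/2 = -9/2, [xy,x] = E_y/2 = 5/4, [xy,y] = G_x/2 = -2, [yy,x] = F_y - G_x/2 = 0, [yy,y] = G_y/2 = 0
Gamma^x_ij = (G*[ij,x] - F*[ij,y])/(EG - F^2), Gamma^y_ij = (E*[ij,y] - F*[ij,x])/(EG - F^2)
Gamma_xxx = 20/17, Gamma_xxy = 80/153, Gamma_xyy = 0, Gamma_yxx = -32/17, Gamma_yxy = -128/153, Gamma_yyy = 0
X = (5/2, -25/24), Y = (-3/16, -3/2) at the point


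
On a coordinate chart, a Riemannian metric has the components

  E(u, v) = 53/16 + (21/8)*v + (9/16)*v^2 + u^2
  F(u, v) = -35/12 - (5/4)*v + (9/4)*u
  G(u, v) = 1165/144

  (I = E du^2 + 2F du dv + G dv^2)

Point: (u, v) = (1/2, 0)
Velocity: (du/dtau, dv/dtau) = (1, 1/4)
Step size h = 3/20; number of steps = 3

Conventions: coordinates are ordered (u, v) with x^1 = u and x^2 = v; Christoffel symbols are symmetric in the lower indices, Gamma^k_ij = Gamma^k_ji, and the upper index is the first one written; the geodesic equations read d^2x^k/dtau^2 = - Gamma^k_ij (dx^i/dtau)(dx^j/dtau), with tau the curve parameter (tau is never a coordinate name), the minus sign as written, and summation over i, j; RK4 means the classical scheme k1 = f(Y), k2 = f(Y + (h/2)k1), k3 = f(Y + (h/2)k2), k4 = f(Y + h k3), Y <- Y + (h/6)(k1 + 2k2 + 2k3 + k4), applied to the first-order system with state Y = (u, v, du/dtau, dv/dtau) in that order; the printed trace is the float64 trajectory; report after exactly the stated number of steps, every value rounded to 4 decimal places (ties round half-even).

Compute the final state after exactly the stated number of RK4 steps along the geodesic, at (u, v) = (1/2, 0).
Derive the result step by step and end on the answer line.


f(Y) = (du/dtau, dv/dtau, -Gamma^u_ij Y'^i Y'^j, -Gamma^v_ij Y'^i Y'^j) with the Gammas evaluated at the stage position; h = 0.150000; intermediate values shown to 6 dp
step 0: u = 0.5000, v = 0.0000, du/dtau = 1.0000, dv/dtau = 0.2500
step 1:
  k1: at (u, v) = (0.500000, 0.000000), (du/dtau, dv/dtau) = (1.000000, 0.250000); Gamma_uuu = 0.223525, Gamma_uuv = 0.414598, Gamma_uvv = -0.394855, Gamma_vuu = 0.165382, Gamma_vuv = 0.091817, Gamma_vvv = -0.087444; k1 = (1.000000, 0.250000, -0.406146, -0.205825)
  k2: at (u, v) = (0.575000, 0.018750), (du/dtau, dv/dtau) = (0.969539, 0.234563); Gamma_uuu = 0.227440, Gamma_uuv = 0.394056, Gamma_uvv = -0.372299, Gamma_vuu = 0.160860, Gamma_vuv = 0.080189, Gamma_vvv = -0.075762; k2 = (0.969539, 0.234563, -0.372542, -0.183514)
  k3: at (u, v) = (0.572715, 0.017592), (du/dtau, dv/dtau) = (0.972059, 0.236236); Gamma_uuu = 0.227412, Gamma_uuv = 0.394707, Gamma_uvv = -0.373098, Gamma_vuu = 0.161038, Gamma_vuv = 0.080502, Gamma_vvv = -0.076095; k3 = (0.972059, 0.236236, -0.375338, -0.184891)
  k4: at (u, v) = (0.645809, 0.035435), (du/dtau, dv/dtau) = (0.943699, 0.222266); Gamma_uuu = 0.230596, Gamma_uuv = 0.376154, Gamma_uvv = -0.352883, Gamma_vuu = 0.156395, Gamma_vuv = 0.070109, Gamma_vvv = -0.065771; k4 = (0.943699, 0.222266, -0.345727, -0.165442)
  Y <- Y + (h/6)(k1 + 2k2 + 2k3 + k4): u = 0.6457, v = 0.0353, du/dtau = 0.9438, dv/dtau = 0.2223
step 2:
  k1: at (u, v) = (0.645672, 0.035347), (du/dtau, dv/dtau) = (0.943809, 0.222298); Gamma_uuu = 0.230598, Gamma_uuv = 0.376192, Gamma_uvv = -0.352932, Gamma_vuu = 0.156407, Gamma_vuv = 0.070125, Gamma_vvv = -0.065789; k1 = (0.943809, 0.222298, -0.345826, -0.165498)
  k2: at (u, v) = (0.716458, 0.052019), (du/dtau, dv/dtau) = (0.917872, 0.209886); Gamma_uuu = 0.233178, Gamma_uuv = 0.359528, Gamma_uvv = -0.334941, Gamma_vuu = 0.151739, Gamma_vuv = 0.060867, Gamma_vvv = -0.056704; k2 = (0.917872, 0.209886, -0.320220, -0.148793)
  k3: at (u, v) = (0.714513, 0.051088), (du/dtau, dv/dtau) = (0.919793, 0.211139); Gamma_uuu = 0.233175, Gamma_uuv = 0.360002, Gamma_uvv = -0.335513, Gamma_vuu = 0.151896, Gamma_vuv = 0.061090, Gamma_vvv = -0.056935; k3 = (0.919793, 0.211139, -0.322141, -0.149697)
  k4: at (u, v) = (0.783641, 0.067017), (du/dtau, dv/dtau) = (0.895488, 0.199844); Gamma_uuu = 0.235263, Gamma_uuv = 0.344805, Gamma_uvv = -0.319217, Gamma_vuu = 0.147199, Gamma_vuv = 0.052731, Gamma_vvv = -0.048818; k4 = (0.895488, 0.199844, -0.299319, -0.134962)
  Y <- Y + (h/6)(k1 + 2k2 + 2k3 + k4): u = 0.7835, v = 0.0670, du/dtau = 0.8956, dv/dtau = 0.1999
step 3:
  k1: at (u, v) = (0.783538, 0.066951), (du/dtau, dv/dtau) = (0.895563, 0.199862); Gamma_uuu = 0.235265, Gamma_uuv = 0.344829, Gamma_uvv = -0.319249, Gamma_vuu = 0.147208, Gamma_vuv = 0.052741, Gamma_vvv = -0.048829; k1 = (0.895563, 0.199862, -0.299379, -0.134995)
  k2: at (u, v) = (0.850705, 0.081941), (du/dtau, dv/dtau) = (0.873109, 0.189737); Gamma_uuu = 0.236945, Gamma_uuv = 0.331029, Gamma_uvv = -0.304570, Gamma_vuu = 0.142546, Gamma_vuv = 0.045213, Gamma_vvv = -0.041600; k2 = (0.873109, 0.189737, -0.279341, -0.122148)
  k3: at (u, v) = (0.849021, 0.081182), (du/dtau, dv/dtau) = (0.874612, 0.190701); Gamma_uuu = 0.236955, Gamma_uuv = 0.331386, Gamma_uvv = -0.304994, Gamma_vuu = 0.142683, Gamma_vuv = 0.045378, Gamma_vvv = -0.041764; k3 = (0.874612, 0.190701, -0.280709, -0.122763)
  k4: at (u, v) = (0.914730, 0.095557), (du/dtau, dv/dtau) = (0.853456, 0.181448); Gamma_uuu = 0.238293, Gamma_uuv = 0.318697, Gamma_uvv = -0.291580, Gamma_vuu = 0.138041, Gamma_vuv = 0.038525, Gamma_vvv = -0.035247; k4 = (0.853456, 0.181448, -0.262675, -0.111319)
  Y <- Y + (h/6)(k1 + 2k2 + 2k3 + k4): u = 0.9146, v = 0.0955, du/dtau = 0.8535, dv/dtau = 0.1815

Answer: u = 0.9146, v = 0.0955, du/dtau = 0.8535, dv/dtau = 0.1815


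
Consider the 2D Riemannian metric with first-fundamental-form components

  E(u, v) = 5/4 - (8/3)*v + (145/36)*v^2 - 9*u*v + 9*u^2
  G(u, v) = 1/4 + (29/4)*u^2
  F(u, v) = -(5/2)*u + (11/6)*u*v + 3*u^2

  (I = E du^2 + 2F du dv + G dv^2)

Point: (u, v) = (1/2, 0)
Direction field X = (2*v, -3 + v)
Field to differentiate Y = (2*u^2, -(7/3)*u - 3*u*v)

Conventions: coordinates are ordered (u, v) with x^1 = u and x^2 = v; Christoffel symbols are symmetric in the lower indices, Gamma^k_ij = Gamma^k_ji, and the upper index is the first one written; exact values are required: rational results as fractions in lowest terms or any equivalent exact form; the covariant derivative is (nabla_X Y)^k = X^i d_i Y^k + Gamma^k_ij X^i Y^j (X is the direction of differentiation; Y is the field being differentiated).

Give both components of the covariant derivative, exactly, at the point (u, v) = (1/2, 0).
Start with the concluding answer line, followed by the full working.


Answer: (nabla_X Y)^u = -2863/1784, (nabla_X Y)^v = 1973/1338

E = 7/2, F = -1/2, G = 33/16 at the point
E_u = 9, E_v = -43/6, F_u = 1/2, F_v = 11/12, G_u = 29/4, G_v = 0
EG - F^2 = 223/32;  g^inv = (32/223) * [[33/16, 1/2], [1/2, 7/2]]
first-kind symbols [ij,l] = (1/2)(d_i g_jl + d_j g_il - d_l g_ij): [uu,u] = E_u/2 = 9/2, [uu,v] = F_u - E_v/2 = 49/12, [uv,u] = E_v/2 = -43/12, [uv,v] = G_u/2 = 29/8, [vv,u] = F_v - G_u/2 = -65/24, [vv,v] = G_v/2 = 0
Gamma^u_ij = (G*[ij,u] - F*[ij,v])/(EG - F^2), Gamma^v_ij = (E*[ij,v] - F*[ij,u])/(EG - F^2)
Gamma_uuu = 1087/669, Gamma_uuv = -357/446, Gamma_uvv = -715/892, Gamma_vuu = 1588/669, Gamma_vuv = 1046/669, Gamma_vvv = -130/669
X = (0, -3), Y = (1/2, -7/6) at the point


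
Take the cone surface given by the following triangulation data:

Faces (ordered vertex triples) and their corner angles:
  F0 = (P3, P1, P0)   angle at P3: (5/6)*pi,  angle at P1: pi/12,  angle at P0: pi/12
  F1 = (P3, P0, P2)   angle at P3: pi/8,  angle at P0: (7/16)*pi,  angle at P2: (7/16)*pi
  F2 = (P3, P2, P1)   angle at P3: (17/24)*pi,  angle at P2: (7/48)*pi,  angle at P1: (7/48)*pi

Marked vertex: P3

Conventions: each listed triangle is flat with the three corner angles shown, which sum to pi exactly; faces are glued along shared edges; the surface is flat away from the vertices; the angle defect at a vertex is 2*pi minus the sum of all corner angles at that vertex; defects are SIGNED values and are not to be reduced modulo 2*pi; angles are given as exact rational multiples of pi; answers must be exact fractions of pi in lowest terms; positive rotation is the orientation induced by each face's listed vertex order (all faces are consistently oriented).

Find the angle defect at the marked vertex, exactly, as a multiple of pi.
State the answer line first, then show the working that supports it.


Answer: defect(P3) = pi/3

Sum of corner angles at P3: (5/3)*pi
defect = 2*pi - (5/3)*pi


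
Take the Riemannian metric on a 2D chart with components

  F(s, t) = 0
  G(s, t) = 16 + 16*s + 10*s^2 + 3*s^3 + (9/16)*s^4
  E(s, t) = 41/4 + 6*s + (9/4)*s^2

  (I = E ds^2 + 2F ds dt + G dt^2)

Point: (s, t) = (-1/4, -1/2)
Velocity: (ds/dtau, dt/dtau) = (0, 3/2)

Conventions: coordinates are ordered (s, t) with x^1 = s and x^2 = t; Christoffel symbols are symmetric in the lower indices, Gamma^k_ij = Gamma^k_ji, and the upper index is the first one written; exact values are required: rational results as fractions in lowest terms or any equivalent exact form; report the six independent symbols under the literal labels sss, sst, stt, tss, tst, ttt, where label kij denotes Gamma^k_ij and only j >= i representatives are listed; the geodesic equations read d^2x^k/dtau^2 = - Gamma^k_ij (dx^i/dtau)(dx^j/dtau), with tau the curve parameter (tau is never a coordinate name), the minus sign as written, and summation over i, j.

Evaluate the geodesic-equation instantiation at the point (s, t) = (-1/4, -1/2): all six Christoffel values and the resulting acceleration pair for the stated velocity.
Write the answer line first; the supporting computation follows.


Answer: Gamma_sss = 156/569, Gamma_sst = 0, Gamma_stt = -2951/4552, Gamma_tss = 0, Gamma_tst = 104/227, Gamma_ttt = 0; accelerations (d^2s/dtau^2, d^2t/dtau^2) = (26559/18208, 0)

E = 569/64, F = 0, G = 51529/4096 at the point
E_s = 39/8, E_t = 0, F_s = 0, F_t = 0, G_s = 2951/256, G_t = 0
EG - F^2 = 29320001/262144;  g^inv = (262144/29320001) * [[51529/4096, 0], [0, 569/64]]
first-kind symbols [ij,l] = (1/2)(d_i g_jl + d_j g_il - d_l g_ij): [ss,s] = E_s/2 = 39/16, [ss,t] = F_s - E_t/2 = 0, [st,s] = E_t/2 = 0, [st,t] = G_s/2 = 2951/512, [tt,s] = F_t - G_s/2 = -2951/512, [tt,t] = G_t/2 = 0
Gamma^s_ij = (G*[ij,s] - F*[ij,t])/(EG - F^2), Gamma^t_ij = (E*[ij,t] - F*[ij,s])/(EG - F^2)
Gamma_sss = 156/569, Gamma_sst = 0, Gamma_stt = -2951/4552, Gamma_tss = 0, Gamma_tst = 104/227, Gamma_ttt = 0
d^2s/dtau^2 = -(Gamma_sss*(0)^2 + 2*Gamma_sst*(0)*(3/2) + Gamma_stt*(3/2)^2) = 26559/18208
d^2t/dtau^2 = -(Gamma_tss*(0)^2 + 2*Gamma_tst*(0)*(3/2) + Gamma_ttt*(3/2)^2) = 0


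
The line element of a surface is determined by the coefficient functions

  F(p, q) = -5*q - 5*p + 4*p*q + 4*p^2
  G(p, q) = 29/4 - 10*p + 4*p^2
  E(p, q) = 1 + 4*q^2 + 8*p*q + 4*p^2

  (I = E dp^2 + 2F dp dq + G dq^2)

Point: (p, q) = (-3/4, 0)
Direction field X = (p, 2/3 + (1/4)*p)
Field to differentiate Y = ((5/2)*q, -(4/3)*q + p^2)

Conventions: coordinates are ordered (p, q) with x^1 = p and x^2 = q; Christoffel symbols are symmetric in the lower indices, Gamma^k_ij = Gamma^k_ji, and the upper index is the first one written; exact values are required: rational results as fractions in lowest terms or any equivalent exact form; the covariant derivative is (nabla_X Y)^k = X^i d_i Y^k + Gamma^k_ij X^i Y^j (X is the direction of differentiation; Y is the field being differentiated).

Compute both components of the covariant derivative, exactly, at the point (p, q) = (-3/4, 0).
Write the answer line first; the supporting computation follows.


Answer: (nabla_X Y)^p = 9341/7392, (nabla_X Y)^q = 3667/5544

E = 13/4, F = 6, G = 17 at the point
E_p = -6, E_q = -6, F_p = -11, F_q = -8, G_p = -16, G_q = 0
EG - F^2 = 77/4;  g^inv = (4/77) * [[17, -6], [-6, 13/4]]
first-kind symbols [ij,l] = (1/2)(d_i g_jl + d_j g_il - d_l g_ij): [pp,p] = E_p/2 = -3, [pp,q] = F_p - E_q/2 = -8, [pq,p] = E_q/2 = -3, [pq,q] = G_p/2 = -8, [qq,p] = F_q - G_p/2 = 0, [qq,q] = G_q/2 = 0
Gamma^p_ij = (G*[ij,p] - F*[ij,q])/(EG - F^2), Gamma^q_ij = (E*[ij,q] - F*[ij,p])/(EG - F^2)
Gamma_ppp = -12/77, Gamma_ppq = -12/77, Gamma_pqq = 0, Gamma_qpp = -32/77, Gamma_qpq = -32/77, Gamma_qqq = 0
X = (-3/4, 23/48), Y = (0, 9/16) at the point


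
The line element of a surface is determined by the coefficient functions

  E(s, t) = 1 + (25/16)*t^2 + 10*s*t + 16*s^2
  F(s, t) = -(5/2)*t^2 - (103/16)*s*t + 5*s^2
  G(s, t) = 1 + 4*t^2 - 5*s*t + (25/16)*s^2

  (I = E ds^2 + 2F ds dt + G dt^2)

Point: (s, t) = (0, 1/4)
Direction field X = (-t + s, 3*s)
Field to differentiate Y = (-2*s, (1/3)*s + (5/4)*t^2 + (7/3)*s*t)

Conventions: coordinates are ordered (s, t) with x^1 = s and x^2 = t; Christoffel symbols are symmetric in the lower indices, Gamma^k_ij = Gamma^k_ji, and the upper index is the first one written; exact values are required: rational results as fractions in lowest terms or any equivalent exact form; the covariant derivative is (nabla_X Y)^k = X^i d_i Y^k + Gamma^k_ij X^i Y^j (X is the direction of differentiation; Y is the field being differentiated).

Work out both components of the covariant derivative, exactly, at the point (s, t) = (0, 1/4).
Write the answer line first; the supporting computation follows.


Answer: (nabla_X Y)^s = 2183/4416, (nabla_X Y)^t = -81/368

E = 281/256, F = -5/32, G = 5/4 at the point
E_s = 5/2, E_t = 25/32, F_s = -103/64, F_t = -5/4, G_s = -5/4, G_t = 2
EG - F^2 = 345/256;  g^inv = (256/345) * [[5/4, 5/32], [5/32, 281/256]]
first-kind symbols [ij,l] = (1/2)(d_i g_jl + d_j g_il - d_l g_ij): [ss,s] = E_s/2 = 5/4, [ss,t] = F_s - E_t/2 = -2, [st,s] = E_t/2 = 25/64, [st,t] = G_s/2 = -5/8, [tt,s] = F_t - G_s/2 = -5/8, [tt,t] = G_t/2 = 1
Gamma^s_ij = (G*[ij,s] - F*[ij,t])/(EG - F^2), Gamma^t_ij = (E*[ij,t] - F*[ij,s])/(EG - F^2)
Gamma_sss = 64/69, Gamma_sst = 20/69, Gamma_stt = -32/69, Gamma_tss = -512/345, Gamma_tst = -32/69, Gamma_ttt = 256/345
X = (-1/4, 0), Y = (0, 5/64) at the point


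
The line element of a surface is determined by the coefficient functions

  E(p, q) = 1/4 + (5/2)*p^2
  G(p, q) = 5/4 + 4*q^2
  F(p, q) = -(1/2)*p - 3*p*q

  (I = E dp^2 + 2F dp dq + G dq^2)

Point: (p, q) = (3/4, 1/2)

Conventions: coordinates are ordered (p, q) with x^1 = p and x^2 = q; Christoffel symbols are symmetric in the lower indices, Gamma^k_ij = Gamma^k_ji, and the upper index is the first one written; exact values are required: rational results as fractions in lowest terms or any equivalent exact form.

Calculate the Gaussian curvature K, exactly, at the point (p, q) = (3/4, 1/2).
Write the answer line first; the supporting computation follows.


Answer: K = -11264/35721

E = 53/32, F = -3/2, G = 9/4, EG - F^2 = 189/128 at the point
E_p = 15/4, E_q = 0, F_p = -2, F_q = -9/4, G_p = 0, G_q = 4
E_qq = 0, F_pq = -3, G_pp = 0
Brioschi: K = (det M1 - det M2) / (EG - F^2)^2 with the standard first/second-derivative matrices M1, M2.
M1 = [[-E_qq/2 + F_pq - G_pp/2, E_p/2, F_p - E_q/2], [F_q - G_p/2, E, F], [G_q/2, F, G]] = [[-3, 15/8, -2], [-9/4, 53/32, -3/2], [2, -3/2, 9/4]]; det M1 = -11/16
M2 = [[0, E_q/2, G_p/2], [E_q/2, E, F], [G_p/2, F, G]] = [[0, 0, 0], [0, 53/32, -3/2], [0, -3/2, 9/4]]; det M2 = 0
det M1 - det M2 = -11/16; K = -11/16 / (189/128)^2 = -11264/35721
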